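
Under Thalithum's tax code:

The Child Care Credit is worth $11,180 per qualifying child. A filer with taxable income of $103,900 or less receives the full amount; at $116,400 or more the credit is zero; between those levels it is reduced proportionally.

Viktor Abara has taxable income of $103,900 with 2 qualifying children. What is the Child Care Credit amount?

Child Care Credit: base = 2 × $11,180 = $22,360. $103,900 is at or below the $103,900 threshold, so the full $22,360 applies.

$22,360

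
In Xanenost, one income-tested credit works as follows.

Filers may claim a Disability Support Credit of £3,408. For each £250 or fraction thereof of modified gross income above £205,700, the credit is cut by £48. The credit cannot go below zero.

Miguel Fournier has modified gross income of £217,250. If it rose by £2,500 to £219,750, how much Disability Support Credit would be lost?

£480

At £217,250 — income exceeds £205,700 by £11,550, which is 47 full-or-partial £250 increments; reduction = 47 × £48 = £2,256, leaving £1,152.
At £219,750 — income exceeds £205,700 by £14,050, which is 57 full-or-partial £250 increments; reduction = 57 × £48 = £2,736, leaving £672.
Lost: £1,152 − £672 = £480.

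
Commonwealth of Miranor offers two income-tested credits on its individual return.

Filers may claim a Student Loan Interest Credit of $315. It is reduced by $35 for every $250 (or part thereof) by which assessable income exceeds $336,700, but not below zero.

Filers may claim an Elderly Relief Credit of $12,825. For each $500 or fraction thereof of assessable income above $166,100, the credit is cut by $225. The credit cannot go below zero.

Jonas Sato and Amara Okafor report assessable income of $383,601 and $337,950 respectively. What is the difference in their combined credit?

Jonas ($383,601): Student Loan Interest Credit: income exceeds $336,700 by $46,901 → 188 increments × $35 = $6,580 ≥ base, so the credit is $0. Elderly Relief Credit: income exceeds $166,100 by $217,501 → 436 increments × $225 = $98,100 ≥ base, so the credit is $0. total $0 + $0 = $0
Amara ($337,950): Student Loan Interest Credit: income exceeds $336,700 by $1,250, which is 5 full-or-partial $250 increments; reduction = 5 × $35 = $175, leaving $140. Elderly Relief Credit: income exceeds $166,100 by $171,850 → 344 increments × $225 = $77,400 ≥ base, so the credit is $0. total $140 + $0 = $140
Difference: |$0 − $140| = $140.

$140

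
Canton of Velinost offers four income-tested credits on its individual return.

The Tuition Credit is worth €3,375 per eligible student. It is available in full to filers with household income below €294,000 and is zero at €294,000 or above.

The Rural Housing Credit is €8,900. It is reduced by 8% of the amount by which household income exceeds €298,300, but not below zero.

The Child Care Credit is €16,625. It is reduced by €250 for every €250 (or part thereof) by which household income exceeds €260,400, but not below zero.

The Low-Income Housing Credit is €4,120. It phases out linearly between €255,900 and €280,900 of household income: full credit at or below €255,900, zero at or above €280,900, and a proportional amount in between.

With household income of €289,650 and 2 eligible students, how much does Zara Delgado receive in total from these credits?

€15,650

Tuition Credit: base = 2 × €3,375 = €6,750. €289,650 is below the €294,000 cutoff, so the full €6,750 applies.
Rural Housing Credit: €289,650 is at or below the €298,300 threshold, so the full €8,900 applies.
Child Care Credit: income exceeds €260,400 by €29,250 → 117 increments × €250 = €29,250 ≥ base, so the credit is €0.
Low-Income Housing Credit: €289,650 is at or above €280,900, so the credit is €0.
Total: €6,750 + €8,900 + €0 + €0 = €15,650.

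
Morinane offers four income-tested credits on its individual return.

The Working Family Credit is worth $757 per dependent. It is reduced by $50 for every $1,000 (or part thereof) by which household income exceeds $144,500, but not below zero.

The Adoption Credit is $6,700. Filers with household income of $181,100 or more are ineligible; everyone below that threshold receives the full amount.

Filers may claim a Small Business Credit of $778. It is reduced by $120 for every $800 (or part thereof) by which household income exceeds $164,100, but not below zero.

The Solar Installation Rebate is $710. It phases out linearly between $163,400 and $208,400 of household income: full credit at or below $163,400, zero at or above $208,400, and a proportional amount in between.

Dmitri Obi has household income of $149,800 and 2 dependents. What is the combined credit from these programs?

$9,402

Working Family Credit: base = 2 × $757 = $1,514. income exceeds $144,500 by $5,300, which is 6 full-or-partial $1,000 increments; reduction = 6 × $50 = $300, leaving $1,214.
Adoption Credit: $149,800 is below the $181,100 cutoff, so the full $6,700 applies.
Small Business Credit: $149,800 is at or below the $164,100 threshold, so the full $778 applies.
Solar Installation Rebate: $149,800 is at or below the $163,400 threshold, so the full $710 applies.
Total: $1,214 + $6,700 + $778 + $710 = $9,402.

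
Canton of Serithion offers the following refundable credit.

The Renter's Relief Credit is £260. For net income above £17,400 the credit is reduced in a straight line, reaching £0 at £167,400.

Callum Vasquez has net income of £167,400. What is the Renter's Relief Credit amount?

Renter's Relief Credit: £167,400 is at or above £167,400, so the credit is £0.

£0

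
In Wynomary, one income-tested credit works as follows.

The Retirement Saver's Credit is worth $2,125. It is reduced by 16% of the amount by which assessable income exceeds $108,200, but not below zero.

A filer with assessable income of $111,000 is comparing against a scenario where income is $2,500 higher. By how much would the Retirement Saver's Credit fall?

$400

At $111,000 — 16% of the $2,800 excess over $108,200 is $448; credit = $2,125 − $448 = $1,677.
At $113,500 — 16% of the $5,300 excess over $108,200 is $848; credit = $2,125 − $848 = $1,277.
Lost: $1,677 − $1,277 = $400.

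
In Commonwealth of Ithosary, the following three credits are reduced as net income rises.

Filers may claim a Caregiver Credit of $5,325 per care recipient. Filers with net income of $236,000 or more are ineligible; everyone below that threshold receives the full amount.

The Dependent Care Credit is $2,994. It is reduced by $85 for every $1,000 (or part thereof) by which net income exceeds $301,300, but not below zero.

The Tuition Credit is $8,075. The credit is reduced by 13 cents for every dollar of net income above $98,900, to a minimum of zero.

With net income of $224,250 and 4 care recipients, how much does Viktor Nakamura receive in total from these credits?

Caregiver Credit: base = 4 × $5,325 = $21,300. $224,250 is below the $236,000 cutoff, so the full $21,300 applies.
Dependent Care Credit: $224,250 is at or below the $301,300 threshold, so the full $2,994 applies.
Tuition Credit: 13% of the $125,350 excess over $98,900 is $16,295.50 ≥ base, so the credit is $0.
Total: $21,300 + $2,994 + $0 = $24,294.

$24,294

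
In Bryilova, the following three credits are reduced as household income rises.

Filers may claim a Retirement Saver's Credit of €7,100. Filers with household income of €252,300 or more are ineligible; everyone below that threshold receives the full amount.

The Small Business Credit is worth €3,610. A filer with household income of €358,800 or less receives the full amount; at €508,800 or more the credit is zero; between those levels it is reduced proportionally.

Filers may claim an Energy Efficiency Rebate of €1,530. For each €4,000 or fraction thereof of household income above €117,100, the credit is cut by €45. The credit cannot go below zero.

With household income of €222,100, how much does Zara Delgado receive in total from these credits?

Retirement Saver's Credit: €222,100 is below the €252,300 cutoff, so the full €7,100 applies.
Small Business Credit: €222,100 is at or below the €358,800 threshold, so the full €3,610 applies.
Energy Efficiency Rebate: income exceeds €117,100 by €105,000, which is 27 full-or-partial €4,000 increments; reduction = 27 × €45 = €1,215, leaving €315.
Total: €7,100 + €3,610 + €315 = €11,025.

€11,025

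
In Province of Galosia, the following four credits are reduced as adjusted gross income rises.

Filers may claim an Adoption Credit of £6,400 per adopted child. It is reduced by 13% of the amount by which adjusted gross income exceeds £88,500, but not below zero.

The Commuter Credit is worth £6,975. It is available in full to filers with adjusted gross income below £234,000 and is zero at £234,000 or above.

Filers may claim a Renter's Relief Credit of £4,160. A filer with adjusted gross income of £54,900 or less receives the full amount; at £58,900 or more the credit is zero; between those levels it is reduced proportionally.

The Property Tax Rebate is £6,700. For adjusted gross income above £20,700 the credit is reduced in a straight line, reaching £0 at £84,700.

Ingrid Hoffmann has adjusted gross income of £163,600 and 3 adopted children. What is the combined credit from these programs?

£16,412

Adoption Credit: base = 3 × £6,400 = £19,200. 13% of the £75,100 excess over £88,500 is £9,763; credit = £19,200 − £9,763 = £9,437.
Commuter Credit: £163,600 is below the £234,000 cutoff, so the full £6,975 applies.
Renter's Relief Credit: £163,600 is at or above £58,900, so the credit is £0.
Property Tax Rebate: £163,600 is at or above £84,700, so the credit is £0.
Total: £9,437 + £6,975 + £0 + £0 = £16,412.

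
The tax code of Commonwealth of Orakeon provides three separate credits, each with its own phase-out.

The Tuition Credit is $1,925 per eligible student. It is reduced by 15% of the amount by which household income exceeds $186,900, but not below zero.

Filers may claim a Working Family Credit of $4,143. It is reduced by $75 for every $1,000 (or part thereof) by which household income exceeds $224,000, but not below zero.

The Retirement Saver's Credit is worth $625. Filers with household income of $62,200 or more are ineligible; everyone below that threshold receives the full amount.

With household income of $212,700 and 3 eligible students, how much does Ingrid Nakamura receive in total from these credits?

Tuition Credit: base = 3 × $1,925 = $5,775. 15% of the $25,800 excess over $186,900 is $3,870; credit = $5,775 − $3,870 = $1,905.
Working Family Credit: $212,700 is at or below the $224,000 threshold, so the full $4,143 applies.
Retirement Saver's Credit: $212,700 meets or exceeds the $62,200 cutoff, so the credit is $0.
Total: $1,905 + $4,143 + $0 = $6,048.

$6,048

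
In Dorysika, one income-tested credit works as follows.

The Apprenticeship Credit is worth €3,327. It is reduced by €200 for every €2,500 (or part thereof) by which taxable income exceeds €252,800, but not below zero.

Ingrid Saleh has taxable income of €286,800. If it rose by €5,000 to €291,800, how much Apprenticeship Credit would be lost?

€400

At €286,800 — income exceeds €252,800 by €34,000, which is 14 full-or-partial €2,500 increments; reduction = 14 × €200 = €2,800, leaving €527.
At €291,800 — income exceeds €252,800 by €39,000, which is 16 full-or-partial €2,500 increments; reduction = 16 × €200 = €3,200, leaving €127.
Lost: €527 − €127 = €400.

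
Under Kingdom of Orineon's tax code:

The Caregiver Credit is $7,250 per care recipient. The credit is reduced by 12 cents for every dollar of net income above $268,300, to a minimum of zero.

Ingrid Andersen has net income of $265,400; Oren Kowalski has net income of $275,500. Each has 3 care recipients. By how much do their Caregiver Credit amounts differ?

Ingrid ($265,400): Caregiver Credit: base = 3 × $7,250 = $21,750. $265,400 is at or below the $268,300 threshold, so the full $21,750 applies.
Oren ($275,500): Caregiver Credit: base = 3 × $7,250 = $21,750. 12% of the $7,200 excess over $268,300 is $864; credit = $21,750 − $864 = $20,886.
Difference: |$21,750 − $20,886| = $864.

$864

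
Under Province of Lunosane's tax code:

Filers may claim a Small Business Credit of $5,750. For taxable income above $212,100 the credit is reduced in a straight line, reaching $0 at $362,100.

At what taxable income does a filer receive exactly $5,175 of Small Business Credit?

$227,100

$5,175 is 5,175/5,750 of the full $5,750, so 575/5,750 of the $150,000 range has been used: income = $212,100 + $150,000 × 575/5,750 = $227,100.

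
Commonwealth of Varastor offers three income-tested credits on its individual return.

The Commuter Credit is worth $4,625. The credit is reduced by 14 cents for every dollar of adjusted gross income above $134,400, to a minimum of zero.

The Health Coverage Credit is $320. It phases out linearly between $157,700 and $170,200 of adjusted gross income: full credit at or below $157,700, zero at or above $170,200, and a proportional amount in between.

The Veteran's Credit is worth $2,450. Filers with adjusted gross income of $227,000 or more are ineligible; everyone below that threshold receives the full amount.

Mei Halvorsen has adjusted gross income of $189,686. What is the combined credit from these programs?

Commuter Credit: 14% of the $55,286 excess over $134,400 is $7,740.04 ≥ base, so the credit is $0.
Health Coverage Credit: $189,686 is at or above $170,200, so the credit is $0.
Veteran's Credit: $189,686 is below the $227,000 cutoff, so the full $2,450 applies.
Total: $0 + $0 + $2,450 = $2,450.

$2,450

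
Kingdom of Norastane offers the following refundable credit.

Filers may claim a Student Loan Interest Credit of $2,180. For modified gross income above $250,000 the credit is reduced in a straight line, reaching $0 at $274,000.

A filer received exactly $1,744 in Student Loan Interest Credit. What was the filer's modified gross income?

$1,744 is 1,744/2,180 of the full $2,180, so 436/2,180 of the $24,000 range has been used: income = $250,000 + $24,000 × 436/2,180 = $254,800.

$254,800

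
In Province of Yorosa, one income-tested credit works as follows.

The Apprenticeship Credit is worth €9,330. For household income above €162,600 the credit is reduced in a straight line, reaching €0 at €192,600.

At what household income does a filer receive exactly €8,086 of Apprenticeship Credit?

€166,600

€8,086 is 8,086/9,330 of the full €9,330, so 1,244/9,330 of the €30,000 range has been used: income = €162,600 + €30,000 × 1,244/9,330 = €166,600.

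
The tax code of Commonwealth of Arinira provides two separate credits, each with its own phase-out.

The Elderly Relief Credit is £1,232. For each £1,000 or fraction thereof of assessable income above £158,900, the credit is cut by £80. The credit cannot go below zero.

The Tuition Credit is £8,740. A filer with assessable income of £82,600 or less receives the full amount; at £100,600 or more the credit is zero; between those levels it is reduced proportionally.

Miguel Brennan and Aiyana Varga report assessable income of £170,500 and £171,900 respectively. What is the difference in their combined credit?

Miguel (£170,500): Elderly Relief Credit: income exceeds £158,900 by £11,600, which is 12 full-or-partial £1,000 increments; reduction = 12 × £80 = £960, leaving £272. Tuition Credit: £170,500 is at or above £100,600, so the credit is £0. total £272 + £0 = £272
Aiyana (£171,900): Elderly Relief Credit: income exceeds £158,900 by £13,000, which is 13 full-or-partial £1,000 increments; reduction = 13 × £80 = £1,040, leaving £192. Tuition Credit: £171,900 is at or above £100,600, so the credit is £0. total £192 + £0 = £192
Difference: |£272 − £192| = £80.

£80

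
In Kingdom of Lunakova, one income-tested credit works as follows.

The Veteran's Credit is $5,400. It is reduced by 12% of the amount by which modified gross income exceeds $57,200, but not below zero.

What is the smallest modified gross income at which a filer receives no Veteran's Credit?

$102,200

The credit falls by 12% of each dollar above $57,200, so it reaches zero when the excess is $5,400 / 12% = $45,000: income = $57,200 + $45,000 = $102,200.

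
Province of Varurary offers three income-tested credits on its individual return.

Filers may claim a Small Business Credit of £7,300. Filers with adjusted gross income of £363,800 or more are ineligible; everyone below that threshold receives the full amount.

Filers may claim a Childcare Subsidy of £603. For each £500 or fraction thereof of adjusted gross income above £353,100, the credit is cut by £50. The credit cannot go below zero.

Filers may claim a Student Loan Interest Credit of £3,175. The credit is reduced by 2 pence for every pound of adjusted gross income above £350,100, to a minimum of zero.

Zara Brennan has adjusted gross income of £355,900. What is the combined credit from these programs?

Small Business Credit: £355,900 is below the £363,800 cutoff, so the full £7,300 applies.
Childcare Subsidy: income exceeds £353,100 by £2,800, which is 6 full-or-partial £500 increments; reduction = 6 × £50 = £300, leaving £303.
Student Loan Interest Credit: 2% of the £5,800 excess over £350,100 is £116; credit = £3,175 − £116 = £3,059.
Total: £7,300 + £303 + £3,059 = £10,662.

£10,662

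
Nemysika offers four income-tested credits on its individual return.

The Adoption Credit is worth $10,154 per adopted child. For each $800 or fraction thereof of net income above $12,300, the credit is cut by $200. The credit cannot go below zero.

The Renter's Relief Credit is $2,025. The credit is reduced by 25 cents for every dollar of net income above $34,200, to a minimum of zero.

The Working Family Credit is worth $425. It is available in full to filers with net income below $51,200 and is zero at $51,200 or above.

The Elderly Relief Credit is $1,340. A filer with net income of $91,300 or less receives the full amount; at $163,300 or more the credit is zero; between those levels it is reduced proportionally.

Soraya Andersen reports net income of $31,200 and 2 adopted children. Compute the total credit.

$19,298

Adoption Credit: base = 2 × $10,154 = $20,308. income exceeds $12,300 by $18,900, which is 24 full-or-partial $800 increments; reduction = 24 × $200 = $4,800, leaving $15,508.
Renter's Relief Credit: $31,200 is at or below the $34,200 threshold, so the full $2,025 applies.
Working Family Credit: $31,200 is below the $51,200 cutoff, so the full $425 applies.
Elderly Relief Credit: $31,200 is at or below the $91,300 threshold, so the full $1,340 applies.
Total: $15,508 + $2,025 + $425 + $1,340 = $19,298.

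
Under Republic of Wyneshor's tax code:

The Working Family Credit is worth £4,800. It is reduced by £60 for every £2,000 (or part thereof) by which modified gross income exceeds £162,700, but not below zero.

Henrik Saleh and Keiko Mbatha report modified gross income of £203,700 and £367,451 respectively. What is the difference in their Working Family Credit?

Henrik (£203,700): Working Family Credit: income exceeds £162,700 by £41,000, which is 21 full-or-partial £2,000 increments; reduction = 21 × £60 = £1,260, leaving £3,540.
Keiko (£367,451): Working Family Credit: income exceeds £162,700 by £204,751 → 103 increments × £60 = £6,180 ≥ base, so the credit is £0.
Difference: |£3,540 − £0| = £3,540.

£3,540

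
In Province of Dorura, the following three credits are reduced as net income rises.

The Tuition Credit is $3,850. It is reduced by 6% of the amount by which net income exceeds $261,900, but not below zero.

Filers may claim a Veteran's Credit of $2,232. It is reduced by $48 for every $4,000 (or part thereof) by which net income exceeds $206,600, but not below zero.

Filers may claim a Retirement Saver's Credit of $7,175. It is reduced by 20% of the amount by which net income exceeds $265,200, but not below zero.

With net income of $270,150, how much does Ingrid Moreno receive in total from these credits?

Tuition Credit: 6% of the $8,250 excess over $261,900 is $495; credit = $3,850 − $495 = $3,355.
Veteran's Credit: income exceeds $206,600 by $63,550, which is 16 full-or-partial $4,000 increments; reduction = 16 × $48 = $768, leaving $1,464.
Retirement Saver's Credit: 20% of the $4,950 excess over $265,200 is $990; credit = $7,175 − $990 = $6,185.
Total: $3,355 + $1,464 + $6,185 = $11,004.

$11,004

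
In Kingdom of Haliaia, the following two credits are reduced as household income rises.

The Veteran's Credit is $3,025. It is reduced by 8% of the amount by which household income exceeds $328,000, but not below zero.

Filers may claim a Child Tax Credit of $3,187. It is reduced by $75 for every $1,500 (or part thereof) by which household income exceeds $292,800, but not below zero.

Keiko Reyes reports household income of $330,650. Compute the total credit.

$4,050

Veteran's Credit: 8% of the $2,650 excess over $328,000 is $212; credit = $3,025 − $212 = $2,813.
Child Tax Credit: income exceeds $292,800 by $37,850, which is 26 full-or-partial $1,500 increments; reduction = 26 × $75 = $1,950, leaving $1,237.
Total: $2,813 + $1,237 = $4,050.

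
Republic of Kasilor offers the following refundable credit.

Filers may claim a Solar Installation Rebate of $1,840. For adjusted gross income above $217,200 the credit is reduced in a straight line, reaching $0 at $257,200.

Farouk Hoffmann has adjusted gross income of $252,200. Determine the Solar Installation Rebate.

Solar Installation Rebate: $252,200 is $35,000 into a $40,000 phase-out range, leaving 5,000/40,000 of the credit: $1,840 × 5,000/40,000 = $230.

$230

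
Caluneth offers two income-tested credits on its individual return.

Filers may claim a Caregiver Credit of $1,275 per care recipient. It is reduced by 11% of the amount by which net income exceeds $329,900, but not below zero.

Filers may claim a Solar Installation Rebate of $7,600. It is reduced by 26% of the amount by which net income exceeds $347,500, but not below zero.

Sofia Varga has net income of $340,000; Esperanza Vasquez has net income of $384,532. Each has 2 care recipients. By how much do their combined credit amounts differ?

Sofia ($340,000): Caregiver Credit: base = 2 × $1,275 = $2,550. 11% of the $10,100 excess over $329,900 is $1,111; credit = $2,550 − $1,111 = $1,439. Solar Installation Rebate: $340,000 is at or below the $347,500 threshold, so the full $7,600 applies. total $1,439 + $7,600 = $9,039
Esperanza ($384,532): Caregiver Credit: base = 2 × $1,275 = $2,550. 11% of the $54,632 excess over $329,900 is $6,009.52 ≥ base, so the credit is $0. Solar Installation Rebate: 26% of the $37,032 excess over $347,500 is $9,628.32 ≥ base, so the credit is $0. total $0 + $0 = $0
Difference: |$9,039 − $0| = $9,039.

$9,039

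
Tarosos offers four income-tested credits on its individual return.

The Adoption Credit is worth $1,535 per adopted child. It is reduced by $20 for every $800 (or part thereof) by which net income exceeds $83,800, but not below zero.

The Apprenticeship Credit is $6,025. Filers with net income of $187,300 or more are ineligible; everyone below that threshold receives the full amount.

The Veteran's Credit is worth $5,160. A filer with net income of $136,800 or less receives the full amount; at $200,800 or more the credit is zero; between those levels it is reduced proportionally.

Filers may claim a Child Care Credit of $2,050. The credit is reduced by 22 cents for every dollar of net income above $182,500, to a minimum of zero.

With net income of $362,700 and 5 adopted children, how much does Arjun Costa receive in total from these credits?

Adoption Credit: base = 5 × $1,535 = $7,675. income exceeds $83,800 by $278,900, which is 349 full-or-partial $800 increments; reduction = 349 × $20 = $6,980, leaving $695.
Apprenticeship Credit: $362,700 meets or exceeds the $187,300 cutoff, so the credit is $0.
Veteran's Credit: $362,700 is at or above $200,800, so the credit is $0.
Child Care Credit: 22% of the $180,200 excess over $182,500 is $39,644 ≥ base, so the credit is $0.
Total: $695 + $0 + $0 + $0 = $695.

$695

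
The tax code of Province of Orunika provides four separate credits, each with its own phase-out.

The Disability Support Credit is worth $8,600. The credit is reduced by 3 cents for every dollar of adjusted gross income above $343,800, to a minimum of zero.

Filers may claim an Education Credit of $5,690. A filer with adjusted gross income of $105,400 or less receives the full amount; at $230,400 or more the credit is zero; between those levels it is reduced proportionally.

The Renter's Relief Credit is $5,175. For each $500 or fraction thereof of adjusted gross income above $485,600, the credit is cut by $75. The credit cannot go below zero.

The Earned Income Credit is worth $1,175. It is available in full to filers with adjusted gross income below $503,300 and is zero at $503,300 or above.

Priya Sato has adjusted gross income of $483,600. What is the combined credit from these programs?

Disability Support Credit: 3% of the $139,800 excess over $343,800 is $4,194; credit = $8,600 − $4,194 = $4,406.
Education Credit: $483,600 is at or above $230,400, so the credit is $0.
Renter's Relief Credit: $483,600 is at or below the $485,600 threshold, so the full $5,175 applies.
Earned Income Credit: $483,600 is below the $503,300 cutoff, so the full $1,175 applies.
Total: $4,406 + $0 + $5,175 + $1,175 = $10,756.

$10,756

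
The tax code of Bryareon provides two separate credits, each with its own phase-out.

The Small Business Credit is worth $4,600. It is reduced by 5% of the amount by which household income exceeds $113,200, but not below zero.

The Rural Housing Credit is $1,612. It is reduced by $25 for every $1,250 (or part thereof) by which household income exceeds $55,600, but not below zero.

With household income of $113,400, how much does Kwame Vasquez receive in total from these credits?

$5,027

Small Business Credit: 5% of the $200 excess over $113,200 is $10; credit = $4,600 − $10 = $4,590.
Rural Housing Credit: income exceeds $55,600 by $57,800, which is 47 full-or-partial $1,250 increments; reduction = 47 × $25 = $1,175, leaving $437.
Total: $4,590 + $437 = $5,027.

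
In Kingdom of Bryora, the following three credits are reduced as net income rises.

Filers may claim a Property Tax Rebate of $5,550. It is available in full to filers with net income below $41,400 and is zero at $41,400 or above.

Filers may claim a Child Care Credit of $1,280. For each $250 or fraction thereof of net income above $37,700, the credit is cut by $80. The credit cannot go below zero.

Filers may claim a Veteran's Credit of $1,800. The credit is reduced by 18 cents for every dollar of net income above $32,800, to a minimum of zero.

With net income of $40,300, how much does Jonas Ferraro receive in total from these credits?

$6,400

Property Tax Rebate: $40,300 is below the $41,400 cutoff, so the full $5,550 applies.
Child Care Credit: income exceeds $37,700 by $2,600, which is 11 full-or-partial $250 increments; reduction = 11 × $80 = $880, leaving $400.
Veteran's Credit: 18% of the $7,500 excess over $32,800 is $1,350; credit = $1,800 − $1,350 = $450.
Total: $5,550 + $400 + $450 = $6,400.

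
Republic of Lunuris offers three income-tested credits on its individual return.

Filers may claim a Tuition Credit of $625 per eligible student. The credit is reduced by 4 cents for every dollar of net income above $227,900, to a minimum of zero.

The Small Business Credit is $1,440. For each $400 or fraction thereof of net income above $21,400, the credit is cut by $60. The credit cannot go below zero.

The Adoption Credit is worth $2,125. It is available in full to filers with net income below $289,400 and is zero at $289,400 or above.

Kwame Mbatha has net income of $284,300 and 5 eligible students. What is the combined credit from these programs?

$2,994

Tuition Credit: base = 5 × $625 = $3,125. 4% of the $56,400 excess over $227,900 is $2,256; credit = $3,125 − $2,256 = $869.
Small Business Credit: income exceeds $21,400 by $262,900 → 658 increments × $60 = $39,480 ≥ base, so the credit is $0.
Adoption Credit: $284,300 is below the $289,400 cutoff, so the full $2,125 applies.
Total: $869 + $0 + $2,125 = $2,994.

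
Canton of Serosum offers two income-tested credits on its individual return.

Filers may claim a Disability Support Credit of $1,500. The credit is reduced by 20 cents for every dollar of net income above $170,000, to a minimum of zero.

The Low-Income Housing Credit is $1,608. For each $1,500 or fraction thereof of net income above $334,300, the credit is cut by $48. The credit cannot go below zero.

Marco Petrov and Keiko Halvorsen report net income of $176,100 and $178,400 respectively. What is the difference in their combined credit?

Marco ($176,100): Disability Support Credit: 20% of the $6,100 excess over $170,000 is $1,220; credit = $1,500 − $1,220 = $280. Low-Income Housing Credit: $176,100 is at or below the $334,300 threshold, so the full $1,608 applies. total $280 + $1,608 = $1,888
Keiko ($178,400): Disability Support Credit: 20% of the $8,400 excess over $170,000 is $1,680 ≥ base, so the credit is $0. Low-Income Housing Credit: $178,400 is at or below the $334,300 threshold, so the full $1,608 applies. total $0 + $1,608 = $1,608
Difference: |$1,888 − $1,608| = $280.

$280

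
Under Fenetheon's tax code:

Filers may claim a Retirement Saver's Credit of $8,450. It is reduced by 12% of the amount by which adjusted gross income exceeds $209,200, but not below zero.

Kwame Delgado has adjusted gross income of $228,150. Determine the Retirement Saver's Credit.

Retirement Saver's Credit: 12% of the $18,950 excess over $209,200 is $2,274; credit = $8,450 − $2,274 = $6,176.

$6,176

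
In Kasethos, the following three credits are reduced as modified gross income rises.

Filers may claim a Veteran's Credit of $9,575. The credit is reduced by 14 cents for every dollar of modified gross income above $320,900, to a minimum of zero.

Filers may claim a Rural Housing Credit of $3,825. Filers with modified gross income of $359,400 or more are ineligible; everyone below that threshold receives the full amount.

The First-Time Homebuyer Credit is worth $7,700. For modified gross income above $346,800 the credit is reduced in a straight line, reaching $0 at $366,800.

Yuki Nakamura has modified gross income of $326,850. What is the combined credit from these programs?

$20,267

Veteran's Credit: 14% of the $5,950 excess over $320,900 is $833; credit = $9,575 − $833 = $8,742.
Rural Housing Credit: $326,850 is below the $359,400 cutoff, so the full $3,825 applies.
First-Time Homebuyer Credit: $326,850 is at or below the $346,800 threshold, so the full $7,700 applies.
Total: $8,742 + $3,825 + $7,700 = $20,267.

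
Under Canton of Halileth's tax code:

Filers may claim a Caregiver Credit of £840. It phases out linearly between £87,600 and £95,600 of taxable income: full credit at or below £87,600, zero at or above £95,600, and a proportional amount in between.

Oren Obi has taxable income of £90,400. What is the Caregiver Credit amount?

£546

Caregiver Credit: £90,400 is £2,800 into a £8,000 phase-out range, leaving 5,200/8,000 of the credit: £840 × 5,200/8,000 = £546.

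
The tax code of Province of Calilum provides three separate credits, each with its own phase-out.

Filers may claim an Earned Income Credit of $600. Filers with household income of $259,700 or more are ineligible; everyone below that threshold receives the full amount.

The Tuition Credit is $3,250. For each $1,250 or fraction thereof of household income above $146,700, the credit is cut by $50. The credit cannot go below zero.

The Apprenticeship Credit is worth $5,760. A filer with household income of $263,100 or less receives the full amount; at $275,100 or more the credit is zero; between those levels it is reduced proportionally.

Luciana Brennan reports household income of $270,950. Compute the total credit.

$1,992

Earned Income Credit: $270,950 meets or exceeds the $259,700 cutoff, so the credit is $0.
Tuition Credit: income exceeds $146,700 by $124,250 → 100 increments × $50 = $5,000 ≥ base, so the credit is $0.
Apprenticeship Credit: $270,950 is $7,850 into a $12,000 phase-out range, leaving 4,150/12,000 of the credit: $5,760 × 4,150/12,000 = $1,992.
Total: $0 + $0 + $1,992 = $1,992.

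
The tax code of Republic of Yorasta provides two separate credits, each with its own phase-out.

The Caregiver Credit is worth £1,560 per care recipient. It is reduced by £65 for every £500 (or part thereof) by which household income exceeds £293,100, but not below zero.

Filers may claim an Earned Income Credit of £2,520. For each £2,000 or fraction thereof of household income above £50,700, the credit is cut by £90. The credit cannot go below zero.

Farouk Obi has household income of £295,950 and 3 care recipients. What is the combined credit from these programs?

Caregiver Credit: base = 3 × £1,560 = £4,680. income exceeds £293,100 by £2,850, which is 6 full-or-partial £500 increments; reduction = 6 × £65 = £390, leaving £4,290.
Earned Income Credit: income exceeds £50,700 by £245,250 → 123 increments × £90 = £11,070 ≥ base, so the credit is £0.
Total: £4,290 + £0 = £4,290.

£4,290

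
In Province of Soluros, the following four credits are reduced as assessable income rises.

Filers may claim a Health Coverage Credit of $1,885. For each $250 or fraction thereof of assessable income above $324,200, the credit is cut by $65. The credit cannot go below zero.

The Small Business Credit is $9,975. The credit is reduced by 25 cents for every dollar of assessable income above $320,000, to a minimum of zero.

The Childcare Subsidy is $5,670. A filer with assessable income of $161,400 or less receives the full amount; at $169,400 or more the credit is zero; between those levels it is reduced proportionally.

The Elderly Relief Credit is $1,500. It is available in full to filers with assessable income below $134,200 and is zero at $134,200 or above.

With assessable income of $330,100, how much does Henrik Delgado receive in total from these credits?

$7,775

Health Coverage Credit: income exceeds $324,200 by $5,900, which is 24 full-or-partial $250 increments; reduction = 24 × $65 = $1,560, leaving $325.
Small Business Credit: 25% of the $10,100 excess over $320,000 is $2,525; credit = $9,975 − $2,525 = $7,450.
Childcare Subsidy: $330,100 is at or above $169,400, so the credit is $0.
Elderly Relief Credit: $330,100 meets or exceeds the $134,200 cutoff, so the credit is $0.
Total: $325 + $7,450 + $0 + $0 = $7,775.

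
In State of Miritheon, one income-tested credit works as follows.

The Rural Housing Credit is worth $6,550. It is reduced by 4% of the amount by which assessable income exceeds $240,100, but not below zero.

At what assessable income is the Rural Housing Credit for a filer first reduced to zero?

The credit falls by 4% of each dollar above $240,100, so it reaches zero when the excess is $6,550 / 4% = $163,750: income = $240,100 + $163,750 = $403,850.

$403,850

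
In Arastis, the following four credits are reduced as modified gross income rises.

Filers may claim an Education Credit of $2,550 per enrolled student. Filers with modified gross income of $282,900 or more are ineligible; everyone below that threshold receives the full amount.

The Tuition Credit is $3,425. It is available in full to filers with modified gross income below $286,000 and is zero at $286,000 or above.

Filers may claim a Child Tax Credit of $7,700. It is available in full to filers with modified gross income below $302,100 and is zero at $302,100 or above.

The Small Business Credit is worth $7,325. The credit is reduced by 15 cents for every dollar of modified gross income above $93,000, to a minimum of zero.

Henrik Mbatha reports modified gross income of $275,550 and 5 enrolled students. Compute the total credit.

$23,875

Education Credit: base = 5 × $2,550 = $12,750. $275,550 is below the $282,900 cutoff, so the full $12,750 applies.
Tuition Credit: $275,550 is below the $286,000 cutoff, so the full $3,425 applies.
Child Tax Credit: $275,550 is below the $302,100 cutoff, so the full $7,700 applies.
Small Business Credit: 15% of the $182,550 excess over $93,000 is $27,382.50 ≥ base, so the credit is $0.
Total: $12,750 + $3,425 + $7,700 + $0 = $23,875.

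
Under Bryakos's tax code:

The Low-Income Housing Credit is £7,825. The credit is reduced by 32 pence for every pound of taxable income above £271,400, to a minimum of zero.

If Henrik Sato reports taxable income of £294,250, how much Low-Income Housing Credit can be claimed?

£513

Low-Income Housing Credit: 32% of the £22,850 excess over £271,400 is £7,312; credit = £7,825 − £7,312 = £513.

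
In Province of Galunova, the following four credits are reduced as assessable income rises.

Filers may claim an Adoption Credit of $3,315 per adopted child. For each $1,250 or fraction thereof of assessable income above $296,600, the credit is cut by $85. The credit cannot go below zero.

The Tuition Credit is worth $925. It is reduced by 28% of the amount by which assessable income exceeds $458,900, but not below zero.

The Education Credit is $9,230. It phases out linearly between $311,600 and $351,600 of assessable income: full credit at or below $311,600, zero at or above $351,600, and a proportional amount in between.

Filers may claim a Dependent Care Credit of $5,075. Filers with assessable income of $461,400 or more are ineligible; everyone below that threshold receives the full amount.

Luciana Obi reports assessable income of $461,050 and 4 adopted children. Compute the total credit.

$7,438

Adoption Credit: base = 4 × $3,315 = $13,260. income exceeds $296,600 by $164,450, which is 132 full-or-partial $1,250 increments; reduction = 132 × $85 = $11,220, leaving $2,040.
Tuition Credit: 28% of the $2,150 excess over $458,900 is $602; credit = $925 − $602 = $323.
Education Credit: $461,050 is at or above $351,600, so the credit is $0.
Dependent Care Credit: $461,050 is below the $461,400 cutoff, so the full $5,075 applies.
Total: $2,040 + $323 + $0 + $5,075 = $7,438.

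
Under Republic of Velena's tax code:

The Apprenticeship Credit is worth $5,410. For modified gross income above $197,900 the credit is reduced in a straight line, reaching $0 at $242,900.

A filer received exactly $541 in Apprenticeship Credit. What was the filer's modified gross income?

$541 is 541/5,410 of the full $5,410, so 4,869/5,410 of the $45,000 range has been used: income = $197,900 + $45,000 × 4,869/5,410 = $238,400.

$238,400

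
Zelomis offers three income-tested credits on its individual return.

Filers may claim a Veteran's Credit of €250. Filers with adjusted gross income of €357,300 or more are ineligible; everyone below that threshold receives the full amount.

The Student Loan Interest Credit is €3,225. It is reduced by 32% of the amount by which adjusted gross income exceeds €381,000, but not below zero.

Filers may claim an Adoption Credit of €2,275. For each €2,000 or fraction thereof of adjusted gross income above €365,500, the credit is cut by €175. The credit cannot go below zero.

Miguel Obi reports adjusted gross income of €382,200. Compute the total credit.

Veteran's Credit: €382,200 meets or exceeds the €357,300 cutoff, so the credit is €0.
Student Loan Interest Credit: 32% of the €1,200 excess over €381,000 is €384; credit = €3,225 − €384 = €2,841.
Adoption Credit: income exceeds €365,500 by €16,700, which is 9 full-or-partial €2,000 increments; reduction = 9 × €175 = €1,575, leaving €700.
Total: €0 + €2,841 + €700 = €3,541.

€3,541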